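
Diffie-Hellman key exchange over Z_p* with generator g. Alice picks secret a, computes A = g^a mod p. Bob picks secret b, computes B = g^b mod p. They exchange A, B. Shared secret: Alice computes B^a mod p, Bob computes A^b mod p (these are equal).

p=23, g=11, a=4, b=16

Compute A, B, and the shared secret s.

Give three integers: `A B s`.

Answer: 13 18 4

Derivation:
A = 11^4 mod 23  (bits of 4 = 100)
  bit 0 = 1: r = r^2 * 11 mod 23 = 1^2 * 11 = 1*11 = 11
  bit 1 = 0: r = r^2 mod 23 = 11^2 = 6
  bit 2 = 0: r = r^2 mod 23 = 6^2 = 13
  -> A = 13
B = 11^16 mod 23  (bits of 16 = 10000)
  bit 0 = 1: r = r^2 * 11 mod 23 = 1^2 * 11 = 1*11 = 11
  bit 1 = 0: r = r^2 mod 23 = 11^2 = 6
  bit 2 = 0: r = r^2 mod 23 = 6^2 = 13
  bit 3 = 0: r = r^2 mod 23 = 13^2 = 8
  bit 4 = 0: r = r^2 mod 23 = 8^2 = 18
  -> B = 18
s = B^a = 18^4 mod 23  (bits of 4 = 100)
  bit 0 = 1: r = r^2 * 18 mod 23 = 1^2 * 18 = 1*18 = 18
  bit 1 = 0: r = r^2 mod 23 = 18^2 = 2
  bit 2 = 0: r = r^2 mod 23 = 2^2 = 4
  -> s = B^a = 4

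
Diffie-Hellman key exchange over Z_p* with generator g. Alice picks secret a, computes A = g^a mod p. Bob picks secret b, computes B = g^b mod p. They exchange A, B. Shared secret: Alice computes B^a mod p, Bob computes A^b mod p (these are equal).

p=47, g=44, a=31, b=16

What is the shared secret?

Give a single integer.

A = 44^31 mod 47  (bits of 31 = 11111)
  bit 0 = 1: r = r^2 * 44 mod 47 = 1^2 * 44 = 1*44 = 44
  bit 1 = 1: r = r^2 * 44 mod 47 = 44^2 * 44 = 9*44 = 20
  bit 2 = 1: r = r^2 * 44 mod 47 = 20^2 * 44 = 24*44 = 22
  bit 3 = 1: r = r^2 * 44 mod 47 = 22^2 * 44 = 14*44 = 5
  bit 4 = 1: r = r^2 * 44 mod 47 = 5^2 * 44 = 25*44 = 19
  -> A = 19
B = 44^16 mod 47  (bits of 16 = 10000)
  bit 0 = 1: r = r^2 * 44 mod 47 = 1^2 * 44 = 1*44 = 44
  bit 1 = 0: r = r^2 mod 47 = 44^2 = 9
  bit 2 = 0: r = r^2 mod 47 = 9^2 = 34
  bit 3 = 0: r = r^2 mod 47 = 34^2 = 28
  bit 4 = 0: r = r^2 mod 47 = 28^2 = 32
  -> B = 32
s = B^a = 32^31 mod 47  (bits of 31 = 11111)
  bit 0 = 1: r = r^2 * 32 mod 47 = 1^2 * 32 = 1*32 = 32
  bit 1 = 1: r = r^2 * 32 mod 47 = 32^2 * 32 = 37*32 = 9
  bit 2 = 1: r = r^2 * 32 mod 47 = 9^2 * 32 = 34*32 = 7
  bit 3 = 1: r = r^2 * 32 mod 47 = 7^2 * 32 = 2*32 = 17
  bit 4 = 1: r = r^2 * 32 mod 47 = 17^2 * 32 = 7*32 = 36
  -> s = B^a = 36

Answer: 36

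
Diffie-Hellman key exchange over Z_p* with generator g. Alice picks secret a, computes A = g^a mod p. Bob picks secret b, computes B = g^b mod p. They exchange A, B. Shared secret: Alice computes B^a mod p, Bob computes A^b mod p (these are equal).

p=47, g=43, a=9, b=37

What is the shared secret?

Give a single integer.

Answer: 23

Derivation:
A = 43^9 mod 47  (bits of 9 = 1001)
  bit 0 = 1: r = r^2 * 43 mod 47 = 1^2 * 43 = 1*43 = 43
  bit 1 = 0: r = r^2 mod 47 = 43^2 = 16
  bit 2 = 0: r = r^2 mod 47 = 16^2 = 21
  bit 3 = 1: r = r^2 * 43 mod 47 = 21^2 * 43 = 18*43 = 22
  -> A = 22
B = 43^37 mod 47  (bits of 37 = 100101)
  bit 0 = 1: r = r^2 * 43 mod 47 = 1^2 * 43 = 1*43 = 43
  bit 1 = 0: r = r^2 mod 47 = 43^2 = 16
  bit 2 = 0: r = r^2 mod 47 = 16^2 = 21
  bit 3 = 1: r = r^2 * 43 mod 47 = 21^2 * 43 = 18*43 = 22
  bit 4 = 0: r = r^2 mod 47 = 22^2 = 14
  bit 5 = 1: r = r^2 * 43 mod 47 = 14^2 * 43 = 8*43 = 15
  -> B = 15
s = B^a = 15^9 mod 47  (bits of 9 = 1001)
  bit 0 = 1: r = r^2 * 15 mod 47 = 1^2 * 15 = 1*15 = 15
  bit 1 = 0: r = r^2 mod 47 = 15^2 = 37
  bit 2 = 0: r = r^2 mod 47 = 37^2 = 6
  bit 3 = 1: r = r^2 * 15 mod 47 = 6^2 * 15 = 36*15 = 23
  -> s = B^a = 23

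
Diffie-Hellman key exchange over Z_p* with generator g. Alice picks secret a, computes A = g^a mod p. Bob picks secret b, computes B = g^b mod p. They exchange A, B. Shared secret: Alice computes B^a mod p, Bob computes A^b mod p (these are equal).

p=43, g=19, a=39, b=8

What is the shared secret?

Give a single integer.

A = 19^39 mod 43  (bits of 39 = 100111)
  bit 0 = 1: r = r^2 * 19 mod 43 = 1^2 * 19 = 1*19 = 19
  bit 1 = 0: r = r^2 mod 43 = 19^2 = 17
  bit 2 = 0: r = r^2 mod 43 = 17^2 = 31
  bit 3 = 1: r = r^2 * 19 mod 43 = 31^2 * 19 = 15*19 = 27
  bit 4 = 1: r = r^2 * 19 mod 43 = 27^2 * 19 = 41*19 = 5
  bit 5 = 1: r = r^2 * 19 mod 43 = 5^2 * 19 = 25*19 = 2
  -> A = 2
B = 19^8 mod 43  (bits of 8 = 1000)
  bit 0 = 1: r = r^2 * 19 mod 43 = 1^2 * 19 = 1*19 = 19
  bit 1 = 0: r = r^2 mod 43 = 19^2 = 17
  bit 2 = 0: r = r^2 mod 43 = 17^2 = 31
  bit 3 = 0: r = r^2 mod 43 = 31^2 = 15
  -> B = 15
s = B^a = 15^39 mod 43  (bits of 39 = 100111)
  bit 0 = 1: r = r^2 * 15 mod 43 = 1^2 * 15 = 1*15 = 15
  bit 1 = 0: r = r^2 mod 43 = 15^2 = 10
  bit 2 = 0: r = r^2 mod 43 = 10^2 = 14
  bit 3 = 1: r = r^2 * 15 mod 43 = 14^2 * 15 = 24*15 = 16
  bit 4 = 1: r = r^2 * 15 mod 43 = 16^2 * 15 = 41*15 = 13
  bit 5 = 1: r = r^2 * 15 mod 43 = 13^2 * 15 = 40*15 = 41
  -> s = B^a = 41

Answer: 41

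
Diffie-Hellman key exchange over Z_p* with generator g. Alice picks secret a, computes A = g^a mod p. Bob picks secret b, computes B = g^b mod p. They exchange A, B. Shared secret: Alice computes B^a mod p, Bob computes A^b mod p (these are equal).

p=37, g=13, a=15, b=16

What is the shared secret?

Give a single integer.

A = 13^15 mod 37  (bits of 15 = 1111)
  bit 0 = 1: r = r^2 * 13 mod 37 = 1^2 * 13 = 1*13 = 13
  bit 1 = 1: r = r^2 * 13 mod 37 = 13^2 * 13 = 21*13 = 14
  bit 2 = 1: r = r^2 * 13 mod 37 = 14^2 * 13 = 11*13 = 32
  bit 3 = 1: r = r^2 * 13 mod 37 = 32^2 * 13 = 25*13 = 29
  -> A = 29
B = 13^16 mod 37  (bits of 16 = 10000)
  bit 0 = 1: r = r^2 * 13 mod 37 = 1^2 * 13 = 1*13 = 13
  bit 1 = 0: r = r^2 mod 37 = 13^2 = 21
  bit 2 = 0: r = r^2 mod 37 = 21^2 = 34
  bit 3 = 0: r = r^2 mod 37 = 34^2 = 9
  bit 4 = 0: r = r^2 mod 37 = 9^2 = 7
  -> B = 7
s = B^a = 7^15 mod 37  (bits of 15 = 1111)
  bit 0 = 1: r = r^2 * 7 mod 37 = 1^2 * 7 = 1*7 = 7
  bit 1 = 1: r = r^2 * 7 mod 37 = 7^2 * 7 = 12*7 = 10
  bit 2 = 1: r = r^2 * 7 mod 37 = 10^2 * 7 = 26*7 = 34
  bit 3 = 1: r = r^2 * 7 mod 37 = 34^2 * 7 = 9*7 = 26
  -> s = B^a = 26

Answer: 26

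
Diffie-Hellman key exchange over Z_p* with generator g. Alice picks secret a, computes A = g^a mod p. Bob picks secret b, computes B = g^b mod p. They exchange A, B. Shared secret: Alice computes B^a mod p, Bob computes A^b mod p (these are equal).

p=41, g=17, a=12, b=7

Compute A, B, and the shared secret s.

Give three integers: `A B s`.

A = 17^12 mod 41  (bits of 12 = 1100)
  bit 0 = 1: r = r^2 * 17 mod 41 = 1^2 * 17 = 1*17 = 17
  bit 1 = 1: r = r^2 * 17 mod 41 = 17^2 * 17 = 2*17 = 34
  bit 2 = 0: r = r^2 mod 41 = 34^2 = 8
  bit 3 = 0: r = r^2 mod 41 = 8^2 = 23
  -> A = 23
B = 17^7 mod 41  (bits of 7 = 111)
  bit 0 = 1: r = r^2 * 17 mod 41 = 1^2 * 17 = 1*17 = 17
  bit 1 = 1: r = r^2 * 17 mod 41 = 17^2 * 17 = 2*17 = 34
  bit 2 = 1: r = r^2 * 17 mod 41 = 34^2 * 17 = 8*17 = 13
  -> B = 13
s = B^a = 13^12 mod 41  (bits of 12 = 1100)
  bit 0 = 1: r = r^2 * 13 mod 41 = 1^2 * 13 = 1*13 = 13
  bit 1 = 1: r = r^2 * 13 mod 41 = 13^2 * 13 = 5*13 = 24
  bit 2 = 0: r = r^2 mod 41 = 24^2 = 2
  bit 3 = 0: r = r^2 mod 41 = 2^2 = 4
  -> s = B^a = 4

Answer: 23 13 4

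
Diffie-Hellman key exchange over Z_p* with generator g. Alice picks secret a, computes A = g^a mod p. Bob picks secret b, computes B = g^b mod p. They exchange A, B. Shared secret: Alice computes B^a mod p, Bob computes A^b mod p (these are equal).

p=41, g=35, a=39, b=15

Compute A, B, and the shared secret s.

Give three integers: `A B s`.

A = 35^39 mod 41  (bits of 39 = 100111)
  bit 0 = 1: r = r^2 * 35 mod 41 = 1^2 * 35 = 1*35 = 35
  bit 1 = 0: r = r^2 mod 41 = 35^2 = 36
  bit 2 = 0: r = r^2 mod 41 = 36^2 = 25
  bit 3 = 1: r = r^2 * 35 mod 41 = 25^2 * 35 = 10*35 = 22
  bit 4 = 1: r = r^2 * 35 mod 41 = 22^2 * 35 = 33*35 = 7
  bit 5 = 1: r = r^2 * 35 mod 41 = 7^2 * 35 = 8*35 = 34
  -> A = 34
B = 35^15 mod 41  (bits of 15 = 1111)
  bit 0 = 1: r = r^2 * 35 mod 41 = 1^2 * 35 = 1*35 = 35
  bit 1 = 1: r = r^2 * 35 mod 41 = 35^2 * 35 = 36*35 = 30
  bit 2 = 1: r = r^2 * 35 mod 41 = 30^2 * 35 = 39*35 = 12
  bit 3 = 1: r = r^2 * 35 mod 41 = 12^2 * 35 = 21*35 = 38
  -> B = 38
s = B^a = 38^39 mod 41  (bits of 39 = 100111)
  bit 0 = 1: r = r^2 * 38 mod 41 = 1^2 * 38 = 1*38 = 38
  bit 1 = 0: r = r^2 mod 41 = 38^2 = 9
  bit 2 = 0: r = r^2 mod 41 = 9^2 = 40
  bit 3 = 1: r = r^2 * 38 mod 41 = 40^2 * 38 = 1*38 = 38
  bit 4 = 1: r = r^2 * 38 mod 41 = 38^2 * 38 = 9*38 = 14
  bit 5 = 1: r = r^2 * 38 mod 41 = 14^2 * 38 = 32*38 = 27
  -> s = B^a = 27

Answer: 34 38 27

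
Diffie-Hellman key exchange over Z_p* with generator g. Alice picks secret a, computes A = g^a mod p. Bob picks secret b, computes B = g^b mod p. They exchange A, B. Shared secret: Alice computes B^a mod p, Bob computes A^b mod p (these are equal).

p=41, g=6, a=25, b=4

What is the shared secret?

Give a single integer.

A = 6^25 mod 41  (bits of 25 = 11001)
  bit 0 = 1: r = r^2 * 6 mod 41 = 1^2 * 6 = 1*6 = 6
  bit 1 = 1: r = r^2 * 6 mod 41 = 6^2 * 6 = 36*6 = 11
  bit 2 = 0: r = r^2 mod 41 = 11^2 = 39
  bit 3 = 0: r = r^2 mod 41 = 39^2 = 4
  bit 4 = 1: r = r^2 * 6 mod 41 = 4^2 * 6 = 16*6 = 14
  -> A = 14
B = 6^4 mod 41  (bits of 4 = 100)
  bit 0 = 1: r = r^2 * 6 mod 41 = 1^2 * 6 = 1*6 = 6
  bit 1 = 0: r = r^2 mod 41 = 6^2 = 36
  bit 2 = 0: r = r^2 mod 41 = 36^2 = 25
  -> B = 25
s = B^a = 25^25 mod 41  (bits of 25 = 11001)
  bit 0 = 1: r = r^2 * 25 mod 41 = 1^2 * 25 = 1*25 = 25
  bit 1 = 1: r = r^2 * 25 mod 41 = 25^2 * 25 = 10*25 = 4
  bit 2 = 0: r = r^2 mod 41 = 4^2 = 16
  bit 3 = 0: r = r^2 mod 41 = 16^2 = 10
  bit 4 = 1: r = r^2 * 25 mod 41 = 10^2 * 25 = 18*25 = 40
  -> s = B^a = 40

Answer: 40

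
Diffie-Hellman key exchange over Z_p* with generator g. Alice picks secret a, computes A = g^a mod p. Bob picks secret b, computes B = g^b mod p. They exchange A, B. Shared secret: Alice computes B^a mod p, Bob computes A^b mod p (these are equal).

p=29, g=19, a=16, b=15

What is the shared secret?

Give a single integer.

Answer: 16

Derivation:
A = 19^16 mod 29  (bits of 16 = 10000)
  bit 0 = 1: r = r^2 * 19 mod 29 = 1^2 * 19 = 1*19 = 19
  bit 1 = 0: r = r^2 mod 29 = 19^2 = 13
  bit 2 = 0: r = r^2 mod 29 = 13^2 = 24
  bit 3 = 0: r = r^2 mod 29 = 24^2 = 25
  bit 4 = 0: r = r^2 mod 29 = 25^2 = 16
  -> A = 16
B = 19^15 mod 29  (bits of 15 = 1111)
  bit 0 = 1: r = r^2 * 19 mod 29 = 1^2 * 19 = 1*19 = 19
  bit 1 = 1: r = r^2 * 19 mod 29 = 19^2 * 19 = 13*19 = 15
  bit 2 = 1: r = r^2 * 19 mod 29 = 15^2 * 19 = 22*19 = 12
  bit 3 = 1: r = r^2 * 19 mod 29 = 12^2 * 19 = 28*19 = 10
  -> B = 10
s = B^a = 10^16 mod 29  (bits of 16 = 10000)
  bit 0 = 1: r = r^2 * 10 mod 29 = 1^2 * 10 = 1*10 = 10
  bit 1 = 0: r = r^2 mod 29 = 10^2 = 13
  bit 2 = 0: r = r^2 mod 29 = 13^2 = 24
  bit 3 = 0: r = r^2 mod 29 = 24^2 = 25
  bit 4 = 0: r = r^2 mod 29 = 25^2 = 16
  -> s = B^a = 16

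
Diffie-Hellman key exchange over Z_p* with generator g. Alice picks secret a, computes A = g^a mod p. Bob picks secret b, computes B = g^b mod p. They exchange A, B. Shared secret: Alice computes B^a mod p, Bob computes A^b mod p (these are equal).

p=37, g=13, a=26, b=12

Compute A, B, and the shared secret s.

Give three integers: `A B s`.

Answer: 28 10 26

Derivation:
A = 13^26 mod 37  (bits of 26 = 11010)
  bit 0 = 1: r = r^2 * 13 mod 37 = 1^2 * 13 = 1*13 = 13
  bit 1 = 1: r = r^2 * 13 mod 37 = 13^2 * 13 = 21*13 = 14
  bit 2 = 0: r = r^2 mod 37 = 14^2 = 11
  bit 3 = 1: r = r^2 * 13 mod 37 = 11^2 * 13 = 10*13 = 19
  bit 4 = 0: r = r^2 mod 37 = 19^2 = 28
  -> A = 28
B = 13^12 mod 37  (bits of 12 = 1100)
  bit 0 = 1: r = r^2 * 13 mod 37 = 1^2 * 13 = 1*13 = 13
  bit 1 = 1: r = r^2 * 13 mod 37 = 13^2 * 13 = 21*13 = 14
  bit 2 = 0: r = r^2 mod 37 = 14^2 = 11
  bit 3 = 0: r = r^2 mod 37 = 11^2 = 10
  -> B = 10
s = B^a = 10^26 mod 37  (bits of 26 = 11010)
  bit 0 = 1: r = r^2 * 10 mod 37 = 1^2 * 10 = 1*10 = 10
  bit 1 = 1: r = r^2 * 10 mod 37 = 10^2 * 10 = 26*10 = 1
  bit 2 = 0: r = r^2 mod 37 = 1^2 = 1
  bit 3 = 1: r = r^2 * 10 mod 37 = 1^2 * 10 = 1*10 = 10
  bit 4 = 0: r = r^2 mod 37 = 10^2 = 26
  -> s = B^a = 26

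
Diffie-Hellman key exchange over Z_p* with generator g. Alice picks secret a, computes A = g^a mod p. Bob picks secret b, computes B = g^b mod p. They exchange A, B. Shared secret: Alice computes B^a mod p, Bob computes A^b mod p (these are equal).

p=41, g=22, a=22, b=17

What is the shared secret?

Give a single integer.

A = 22^22 mod 41  (bits of 22 = 10110)
  bit 0 = 1: r = r^2 * 22 mod 41 = 1^2 * 22 = 1*22 = 22
  bit 1 = 0: r = r^2 mod 41 = 22^2 = 33
  bit 2 = 1: r = r^2 * 22 mod 41 = 33^2 * 22 = 23*22 = 14
  bit 3 = 1: r = r^2 * 22 mod 41 = 14^2 * 22 = 32*22 = 7
  bit 4 = 0: r = r^2 mod 41 = 7^2 = 8
  -> A = 8
B = 22^17 mod 41  (bits of 17 = 10001)
  bit 0 = 1: r = r^2 * 22 mod 41 = 1^2 * 22 = 1*22 = 22
  bit 1 = 0: r = r^2 mod 41 = 22^2 = 33
  bit 2 = 0: r = r^2 mod 41 = 33^2 = 23
  bit 3 = 0: r = r^2 mod 41 = 23^2 = 37
  bit 4 = 1: r = r^2 * 22 mod 41 = 37^2 * 22 = 16*22 = 24
  -> B = 24
s = B^a = 24^22 mod 41  (bits of 22 = 10110)
  bit 0 = 1: r = r^2 * 24 mod 41 = 1^2 * 24 = 1*24 = 24
  bit 1 = 0: r = r^2 mod 41 = 24^2 = 2
  bit 2 = 1: r = r^2 * 24 mod 41 = 2^2 * 24 = 4*24 = 14
  bit 3 = 1: r = r^2 * 24 mod 41 = 14^2 * 24 = 32*24 = 30
  bit 4 = 0: r = r^2 mod 41 = 30^2 = 39
  -> s = B^a = 39

Answer: 39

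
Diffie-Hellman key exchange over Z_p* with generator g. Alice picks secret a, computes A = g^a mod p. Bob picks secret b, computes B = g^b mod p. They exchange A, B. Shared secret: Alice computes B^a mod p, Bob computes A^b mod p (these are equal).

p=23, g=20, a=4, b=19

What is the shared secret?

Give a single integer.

A = 20^4 mod 23  (bits of 4 = 100)
  bit 0 = 1: r = r^2 * 20 mod 23 = 1^2 * 20 = 1*20 = 20
  bit 1 = 0: r = r^2 mod 23 = 20^2 = 9
  bit 2 = 0: r = r^2 mod 23 = 9^2 = 12
  -> A = 12
B = 20^19 mod 23  (bits of 19 = 10011)
  bit 0 = 1: r = r^2 * 20 mod 23 = 1^2 * 20 = 1*20 = 20
  bit 1 = 0: r = r^2 mod 23 = 20^2 = 9
  bit 2 = 0: r = r^2 mod 23 = 9^2 = 12
  bit 3 = 1: r = r^2 * 20 mod 23 = 12^2 * 20 = 6*20 = 5
  bit 4 = 1: r = r^2 * 20 mod 23 = 5^2 * 20 = 2*20 = 17
  -> B = 17
s = B^a = 17^4 mod 23  (bits of 4 = 100)
  bit 0 = 1: r = r^2 * 17 mod 23 = 1^2 * 17 = 1*17 = 17
  bit 1 = 0: r = r^2 mod 23 = 17^2 = 13
  bit 2 = 0: r = r^2 mod 23 = 13^2 = 8
  -> s = B^a = 8

Answer: 8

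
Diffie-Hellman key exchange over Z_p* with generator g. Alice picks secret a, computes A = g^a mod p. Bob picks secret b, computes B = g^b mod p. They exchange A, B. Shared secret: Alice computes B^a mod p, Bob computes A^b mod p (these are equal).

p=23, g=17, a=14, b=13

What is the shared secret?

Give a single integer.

Answer: 12

Derivation:
A = 17^14 mod 23  (bits of 14 = 1110)
  bit 0 = 1: r = r^2 * 17 mod 23 = 1^2 * 17 = 1*17 = 17
  bit 1 = 1: r = r^2 * 17 mod 23 = 17^2 * 17 = 13*17 = 14
  bit 2 = 1: r = r^2 * 17 mod 23 = 14^2 * 17 = 12*17 = 20
  bit 3 = 0: r = r^2 mod 23 = 20^2 = 9
  -> A = 9
B = 17^13 mod 23  (bits of 13 = 1101)
  bit 0 = 1: r = r^2 * 17 mod 23 = 1^2 * 17 = 1*17 = 17
  bit 1 = 1: r = r^2 * 17 mod 23 = 17^2 * 17 = 13*17 = 14
  bit 2 = 0: r = r^2 mod 23 = 14^2 = 12
  bit 3 = 1: r = r^2 * 17 mod 23 = 12^2 * 17 = 6*17 = 10
  -> B = 10
s = B^a = 10^14 mod 23  (bits of 14 = 1110)
  bit 0 = 1: r = r^2 * 10 mod 23 = 1^2 * 10 = 1*10 = 10
  bit 1 = 1: r = r^2 * 10 mod 23 = 10^2 * 10 = 8*10 = 11
  bit 2 = 1: r = r^2 * 10 mod 23 = 11^2 * 10 = 6*10 = 14
  bit 3 = 0: r = r^2 mod 23 = 14^2 = 12
  -> s = B^a = 12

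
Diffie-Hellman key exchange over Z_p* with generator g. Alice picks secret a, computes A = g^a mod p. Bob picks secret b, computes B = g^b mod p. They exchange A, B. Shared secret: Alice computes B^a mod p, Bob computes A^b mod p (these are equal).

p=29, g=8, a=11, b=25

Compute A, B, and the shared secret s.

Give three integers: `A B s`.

Answer: 3 26 14

Derivation:
A = 8^11 mod 29  (bits of 11 = 1011)
  bit 0 = 1: r = r^2 * 8 mod 29 = 1^2 * 8 = 1*8 = 8
  bit 1 = 0: r = r^2 mod 29 = 8^2 = 6
  bit 2 = 1: r = r^2 * 8 mod 29 = 6^2 * 8 = 7*8 = 27
  bit 3 = 1: r = r^2 * 8 mod 29 = 27^2 * 8 = 4*8 = 3
  -> A = 3
B = 8^25 mod 29  (bits of 25 = 11001)
  bit 0 = 1: r = r^2 * 8 mod 29 = 1^2 * 8 = 1*8 = 8
  bit 1 = 1: r = r^2 * 8 mod 29 = 8^2 * 8 = 6*8 = 19
  bit 2 = 0: r = r^2 mod 29 = 19^2 = 13
  bit 3 = 0: r = r^2 mod 29 = 13^2 = 24
  bit 4 = 1: r = r^2 * 8 mod 29 = 24^2 * 8 = 25*8 = 26
  -> B = 26
s = B^a = 26^11 mod 29  (bits of 11 = 1011)
  bit 0 = 1: r = r^2 * 26 mod 29 = 1^2 * 26 = 1*26 = 26
  bit 1 = 0: r = r^2 mod 29 = 26^2 = 9
  bit 2 = 1: r = r^2 * 26 mod 29 = 9^2 * 26 = 23*26 = 18
  bit 3 = 1: r = r^2 * 26 mod 29 = 18^2 * 26 = 5*26 = 14
  -> s = B^a = 14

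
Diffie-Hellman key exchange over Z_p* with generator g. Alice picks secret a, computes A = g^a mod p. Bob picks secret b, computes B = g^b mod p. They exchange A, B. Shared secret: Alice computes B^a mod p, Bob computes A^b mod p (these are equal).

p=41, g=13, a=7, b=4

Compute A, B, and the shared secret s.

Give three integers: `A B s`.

A = 13^7 mod 41  (bits of 7 = 111)
  bit 0 = 1: r = r^2 * 13 mod 41 = 1^2 * 13 = 1*13 = 13
  bit 1 = 1: r = r^2 * 13 mod 41 = 13^2 * 13 = 5*13 = 24
  bit 2 = 1: r = r^2 * 13 mod 41 = 24^2 * 13 = 2*13 = 26
  -> A = 26
B = 13^4 mod 41  (bits of 4 = 100)
  bit 0 = 1: r = r^2 * 13 mod 41 = 1^2 * 13 = 1*13 = 13
  bit 1 = 0: r = r^2 mod 41 = 13^2 = 5
  bit 2 = 0: r = r^2 mod 41 = 5^2 = 25
  -> B = 25
s = B^a = 25^7 mod 41  (bits of 7 = 111)
  bit 0 = 1: r = r^2 * 25 mod 41 = 1^2 * 25 = 1*25 = 25
  bit 1 = 1: r = r^2 * 25 mod 41 = 25^2 * 25 = 10*25 = 4
  bit 2 = 1: r = r^2 * 25 mod 41 = 4^2 * 25 = 16*25 = 31
  -> s = B^a = 31

Answer: 26 25 31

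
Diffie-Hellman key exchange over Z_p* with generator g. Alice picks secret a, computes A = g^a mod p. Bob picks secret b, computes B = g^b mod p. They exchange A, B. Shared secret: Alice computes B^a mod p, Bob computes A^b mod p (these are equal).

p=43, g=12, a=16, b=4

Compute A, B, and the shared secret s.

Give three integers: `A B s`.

A = 12^16 mod 43  (bits of 16 = 10000)
  bit 0 = 1: r = r^2 * 12 mod 43 = 1^2 * 12 = 1*12 = 12
  bit 1 = 0: r = r^2 mod 43 = 12^2 = 15
  bit 2 = 0: r = r^2 mod 43 = 15^2 = 10
  bit 3 = 0: r = r^2 mod 43 = 10^2 = 14
  bit 4 = 0: r = r^2 mod 43 = 14^2 = 24
  -> A = 24
B = 12^4 mod 43  (bits of 4 = 100)
  bit 0 = 1: r = r^2 * 12 mod 43 = 1^2 * 12 = 1*12 = 12
  bit 1 = 0: r = r^2 mod 43 = 12^2 = 15
  bit 2 = 0: r = r^2 mod 43 = 15^2 = 10
  -> B = 10
s = B^a = 10^16 mod 43  (bits of 16 = 10000)
  bit 0 = 1: r = r^2 * 10 mod 43 = 1^2 * 10 = 1*10 = 10
  bit 1 = 0: r = r^2 mod 43 = 10^2 = 14
  bit 2 = 0: r = r^2 mod 43 = 14^2 = 24
  bit 3 = 0: r = r^2 mod 43 = 24^2 = 17
  bit 4 = 0: r = r^2 mod 43 = 17^2 = 31
  -> s = B^a = 31

Answer: 24 10 31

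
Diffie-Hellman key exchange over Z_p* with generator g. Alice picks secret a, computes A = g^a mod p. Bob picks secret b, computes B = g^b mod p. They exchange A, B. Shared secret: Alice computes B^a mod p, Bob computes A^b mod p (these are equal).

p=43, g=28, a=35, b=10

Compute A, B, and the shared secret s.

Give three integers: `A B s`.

A = 28^35 mod 43  (bits of 35 = 100011)
  bit 0 = 1: r = r^2 * 28 mod 43 = 1^2 * 28 = 1*28 = 28
  bit 1 = 0: r = r^2 mod 43 = 28^2 = 10
  bit 2 = 0: r = r^2 mod 43 = 10^2 = 14
  bit 3 = 0: r = r^2 mod 43 = 14^2 = 24
  bit 4 = 1: r = r^2 * 28 mod 43 = 24^2 * 28 = 17*28 = 3
  bit 5 = 1: r = r^2 * 28 mod 43 = 3^2 * 28 = 9*28 = 37
  -> A = 37
B = 28^10 mod 43  (bits of 10 = 1010)
  bit 0 = 1: r = r^2 * 28 mod 43 = 1^2 * 28 = 1*28 = 28
  bit 1 = 0: r = r^2 mod 43 = 28^2 = 10
  bit 2 = 1: r = r^2 * 28 mod 43 = 10^2 * 28 = 14*28 = 5
  bit 3 = 0: r = r^2 mod 43 = 5^2 = 25
  -> B = 25
s = B^a = 25^35 mod 43  (bits of 35 = 100011)
  bit 0 = 1: r = r^2 * 25 mod 43 = 1^2 * 25 = 1*25 = 25
  bit 1 = 0: r = r^2 mod 43 = 25^2 = 23
  bit 2 = 0: r = r^2 mod 43 = 23^2 = 13
  bit 3 = 0: r = r^2 mod 43 = 13^2 = 40
  bit 4 = 1: r = r^2 * 25 mod 43 = 40^2 * 25 = 9*25 = 10
  bit 5 = 1: r = r^2 * 25 mod 43 = 10^2 * 25 = 14*25 = 6
  -> s = B^a = 6

Answer: 37 25 6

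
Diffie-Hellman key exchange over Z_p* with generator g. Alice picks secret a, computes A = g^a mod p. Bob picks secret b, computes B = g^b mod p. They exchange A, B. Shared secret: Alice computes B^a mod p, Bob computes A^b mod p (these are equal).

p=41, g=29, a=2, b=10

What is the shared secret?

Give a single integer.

Answer: 40

Derivation:
A = 29^2 mod 41  (bits of 2 = 10)
  bit 0 = 1: r = r^2 * 29 mod 41 = 1^2 * 29 = 1*29 = 29
  bit 1 = 0: r = r^2 mod 41 = 29^2 = 21
  -> A = 21
B = 29^10 mod 41  (bits of 10 = 1010)
  bit 0 = 1: r = r^2 * 29 mod 41 = 1^2 * 29 = 1*29 = 29
  bit 1 = 0: r = r^2 mod 41 = 29^2 = 21
  bit 2 = 1: r = r^2 * 29 mod 41 = 21^2 * 29 = 31*29 = 38
  bit 3 = 0: r = r^2 mod 41 = 38^2 = 9
  -> B = 9
s = B^a = 9^2 mod 41  (bits of 2 = 10)
  bit 0 = 1: r = r^2 * 9 mod 41 = 1^2 * 9 = 1*9 = 9
  bit 1 = 0: r = r^2 mod 41 = 9^2 = 40
  -> s = B^a = 40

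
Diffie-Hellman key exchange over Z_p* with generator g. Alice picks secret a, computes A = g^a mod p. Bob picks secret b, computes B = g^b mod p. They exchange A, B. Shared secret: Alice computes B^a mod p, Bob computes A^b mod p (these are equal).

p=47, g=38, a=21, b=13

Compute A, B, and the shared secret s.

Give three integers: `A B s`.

Answer: 29 20 45

Derivation:
A = 38^21 mod 47  (bits of 21 = 10101)
  bit 0 = 1: r = r^2 * 38 mod 47 = 1^2 * 38 = 1*38 = 38
  bit 1 = 0: r = r^2 mod 47 = 38^2 = 34
  bit 2 = 1: r = r^2 * 38 mod 47 = 34^2 * 38 = 28*38 = 30
  bit 3 = 0: r = r^2 mod 47 = 30^2 = 7
  bit 4 = 1: r = r^2 * 38 mod 47 = 7^2 * 38 = 2*38 = 29
  -> A = 29
B = 38^13 mod 47  (bits of 13 = 1101)
  bit 0 = 1: r = r^2 * 38 mod 47 = 1^2 * 38 = 1*38 = 38
  bit 1 = 1: r = r^2 * 38 mod 47 = 38^2 * 38 = 34*38 = 23
  bit 2 = 0: r = r^2 mod 47 = 23^2 = 12
  bit 3 = 1: r = r^2 * 38 mod 47 = 12^2 * 38 = 3*38 = 20
  -> B = 20
s = B^a = 20^21 mod 47  (bits of 21 = 10101)
  bit 0 = 1: r = r^2 * 20 mod 47 = 1^2 * 20 = 1*20 = 20
  bit 1 = 0: r = r^2 mod 47 = 20^2 = 24
  bit 2 = 1: r = r^2 * 20 mod 47 = 24^2 * 20 = 12*20 = 5
  bit 3 = 0: r = r^2 mod 47 = 5^2 = 25
  bit 4 = 1: r = r^2 * 20 mod 47 = 25^2 * 20 = 14*20 = 45
  -> s = B^a = 45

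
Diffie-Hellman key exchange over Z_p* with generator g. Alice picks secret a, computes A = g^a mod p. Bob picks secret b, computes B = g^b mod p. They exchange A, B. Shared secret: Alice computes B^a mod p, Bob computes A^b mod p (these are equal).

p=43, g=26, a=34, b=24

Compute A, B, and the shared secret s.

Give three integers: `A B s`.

Answer: 13 11 4

Derivation:
A = 26^34 mod 43  (bits of 34 = 100010)
  bit 0 = 1: r = r^2 * 26 mod 43 = 1^2 * 26 = 1*26 = 26
  bit 1 = 0: r = r^2 mod 43 = 26^2 = 31
  bit 2 = 0: r = r^2 mod 43 = 31^2 = 15
  bit 3 = 0: r = r^2 mod 43 = 15^2 = 10
  bit 4 = 1: r = r^2 * 26 mod 43 = 10^2 * 26 = 14*26 = 20
  bit 5 = 0: r = r^2 mod 43 = 20^2 = 13
  -> A = 13
B = 26^24 mod 43  (bits of 24 = 11000)
  bit 0 = 1: r = r^2 * 26 mod 43 = 1^2 * 26 = 1*26 = 26
  bit 1 = 1: r = r^2 * 26 mod 43 = 26^2 * 26 = 31*26 = 32
  bit 2 = 0: r = r^2 mod 43 = 32^2 = 35
  bit 3 = 0: r = r^2 mod 43 = 35^2 = 21
  bit 4 = 0: r = r^2 mod 43 = 21^2 = 11
  -> B = 11
s = B^a = 11^34 mod 43  (bits of 34 = 100010)
  bit 0 = 1: r = r^2 * 11 mod 43 = 1^2 * 11 = 1*11 = 11
  bit 1 = 0: r = r^2 mod 43 = 11^2 = 35
  bit 2 = 0: r = r^2 mod 43 = 35^2 = 21
  bit 3 = 0: r = r^2 mod 43 = 21^2 = 11
  bit 4 = 1: r = r^2 * 11 mod 43 = 11^2 * 11 = 35*11 = 41
  bit 5 = 0: r = r^2 mod 43 = 41^2 = 4
  -> s = B^a = 4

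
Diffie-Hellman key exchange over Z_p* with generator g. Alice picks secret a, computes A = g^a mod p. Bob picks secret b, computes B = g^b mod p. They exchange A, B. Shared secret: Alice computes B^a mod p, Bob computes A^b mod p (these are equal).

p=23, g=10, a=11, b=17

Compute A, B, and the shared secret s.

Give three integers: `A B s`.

A = 10^11 mod 23  (bits of 11 = 1011)
  bit 0 = 1: r = r^2 * 10 mod 23 = 1^2 * 10 = 1*10 = 10
  bit 1 = 0: r = r^2 mod 23 = 10^2 = 8
  bit 2 = 1: r = r^2 * 10 mod 23 = 8^2 * 10 = 18*10 = 19
  bit 3 = 1: r = r^2 * 10 mod 23 = 19^2 * 10 = 16*10 = 22
  -> A = 22
B = 10^17 mod 23  (bits of 17 = 10001)
  bit 0 = 1: r = r^2 * 10 mod 23 = 1^2 * 10 = 1*10 = 10
  bit 1 = 0: r = r^2 mod 23 = 10^2 = 8
  bit 2 = 0: r = r^2 mod 23 = 8^2 = 18
  bit 3 = 0: r = r^2 mod 23 = 18^2 = 2
  bit 4 = 1: r = r^2 * 10 mod 23 = 2^2 * 10 = 4*10 = 17
  -> B = 17
s = B^a = 17^11 mod 23  (bits of 11 = 1011)
  bit 0 = 1: r = r^2 * 17 mod 23 = 1^2 * 17 = 1*17 = 17
  bit 1 = 0: r = r^2 mod 23 = 17^2 = 13
  bit 2 = 1: r = r^2 * 17 mod 23 = 13^2 * 17 = 8*17 = 21
  bit 3 = 1: r = r^2 * 17 mod 23 = 21^2 * 17 = 4*17 = 22
  -> s = B^a = 22

Answer: 22 17 22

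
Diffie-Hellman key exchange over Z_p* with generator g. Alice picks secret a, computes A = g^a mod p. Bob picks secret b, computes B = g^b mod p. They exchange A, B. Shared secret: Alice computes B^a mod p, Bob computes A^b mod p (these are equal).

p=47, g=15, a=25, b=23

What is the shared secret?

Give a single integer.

Answer: 46

Derivation:
A = 15^25 mod 47  (bits of 25 = 11001)
  bit 0 = 1: r = r^2 * 15 mod 47 = 1^2 * 15 = 1*15 = 15
  bit 1 = 1: r = r^2 * 15 mod 47 = 15^2 * 15 = 37*15 = 38
  bit 2 = 0: r = r^2 mod 47 = 38^2 = 34
  bit 3 = 0: r = r^2 mod 47 = 34^2 = 28
  bit 4 = 1: r = r^2 * 15 mod 47 = 28^2 * 15 = 32*15 = 10
  -> A = 10
B = 15^23 mod 47  (bits of 23 = 10111)
  bit 0 = 1: r = r^2 * 15 mod 47 = 1^2 * 15 = 1*15 = 15
  bit 1 = 0: r = r^2 mod 47 = 15^2 = 37
  bit 2 = 1: r = r^2 * 15 mod 47 = 37^2 * 15 = 6*15 = 43
  bit 3 = 1: r = r^2 * 15 mod 47 = 43^2 * 15 = 16*15 = 5
  bit 4 = 1: r = r^2 * 15 mod 47 = 5^2 * 15 = 25*15 = 46
  -> B = 46
s = B^a = 46^25 mod 47  (bits of 25 = 11001)
  bit 0 = 1: r = r^2 * 46 mod 47 = 1^2 * 46 = 1*46 = 46
  bit 1 = 1: r = r^2 * 46 mod 47 = 46^2 * 46 = 1*46 = 46
  bit 2 = 0: r = r^2 mod 47 = 46^2 = 1
  bit 3 = 0: r = r^2 mod 47 = 1^2 = 1
  bit 4 = 1: r = r^2 * 46 mod 47 = 1^2 * 46 = 1*46 = 46
  -> s = B^a = 46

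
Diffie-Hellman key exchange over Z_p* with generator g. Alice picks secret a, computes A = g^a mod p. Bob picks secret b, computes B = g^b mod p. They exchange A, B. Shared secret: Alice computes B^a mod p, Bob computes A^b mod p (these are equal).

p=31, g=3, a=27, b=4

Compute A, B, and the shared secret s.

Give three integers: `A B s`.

A = 3^27 mod 31  (bits of 27 = 11011)
  bit 0 = 1: r = r^2 * 3 mod 31 = 1^2 * 3 = 1*3 = 3
  bit 1 = 1: r = r^2 * 3 mod 31 = 3^2 * 3 = 9*3 = 27
  bit 2 = 0: r = r^2 mod 31 = 27^2 = 16
  bit 3 = 1: r = r^2 * 3 mod 31 = 16^2 * 3 = 8*3 = 24
  bit 4 = 1: r = r^2 * 3 mod 31 = 24^2 * 3 = 18*3 = 23
  -> A = 23
B = 3^4 mod 31  (bits of 4 = 100)
  bit 0 = 1: r = r^2 * 3 mod 31 = 1^2 * 3 = 1*3 = 3
  bit 1 = 0: r = r^2 mod 31 = 3^2 = 9
  bit 2 = 0: r = r^2 mod 31 = 9^2 = 19
  -> B = 19
s = B^a = 19^27 mod 31  (bits of 27 = 11011)
  bit 0 = 1: r = r^2 * 19 mod 31 = 1^2 * 19 = 1*19 = 19
  bit 1 = 1: r = r^2 * 19 mod 31 = 19^2 * 19 = 20*19 = 8
  bit 2 = 0: r = r^2 mod 31 = 8^2 = 2
  bit 3 = 1: r = r^2 * 19 mod 31 = 2^2 * 19 = 4*19 = 14
  bit 4 = 1: r = r^2 * 19 mod 31 = 14^2 * 19 = 10*19 = 4
  -> s = B^a = 4

Answer: 23 19 4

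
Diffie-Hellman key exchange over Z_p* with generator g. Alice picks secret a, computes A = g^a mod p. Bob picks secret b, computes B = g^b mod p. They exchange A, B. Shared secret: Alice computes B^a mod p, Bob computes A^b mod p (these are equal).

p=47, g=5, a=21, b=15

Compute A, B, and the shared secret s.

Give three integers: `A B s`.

Answer: 15 41 30

Derivation:
A = 5^21 mod 47  (bits of 21 = 10101)
  bit 0 = 1: r = r^2 * 5 mod 47 = 1^2 * 5 = 1*5 = 5
  bit 1 = 0: r = r^2 mod 47 = 5^2 = 25
  bit 2 = 1: r = r^2 * 5 mod 47 = 25^2 * 5 = 14*5 = 23
  bit 3 = 0: r = r^2 mod 47 = 23^2 = 12
  bit 4 = 1: r = r^2 * 5 mod 47 = 12^2 * 5 = 3*5 = 15
  -> A = 15
B = 5^15 mod 47  (bits of 15 = 1111)
  bit 0 = 1: r = r^2 * 5 mod 47 = 1^2 * 5 = 1*5 = 5
  bit 1 = 1: r = r^2 * 5 mod 47 = 5^2 * 5 = 25*5 = 31
  bit 2 = 1: r = r^2 * 5 mod 47 = 31^2 * 5 = 21*5 = 11
  bit 3 = 1: r = r^2 * 5 mod 47 = 11^2 * 5 = 27*5 = 41
  -> B = 41
s = B^a = 41^21 mod 47  (bits of 21 = 10101)
  bit 0 = 1: r = r^2 * 41 mod 47 = 1^2 * 41 = 1*41 = 41
  bit 1 = 0: r = r^2 mod 47 = 41^2 = 36
  bit 2 = 1: r = r^2 * 41 mod 47 = 36^2 * 41 = 27*41 = 26
  bit 3 = 0: r = r^2 mod 47 = 26^2 = 18
  bit 4 = 1: r = r^2 * 41 mod 47 = 18^2 * 41 = 42*41 = 30
  -> s = B^a = 30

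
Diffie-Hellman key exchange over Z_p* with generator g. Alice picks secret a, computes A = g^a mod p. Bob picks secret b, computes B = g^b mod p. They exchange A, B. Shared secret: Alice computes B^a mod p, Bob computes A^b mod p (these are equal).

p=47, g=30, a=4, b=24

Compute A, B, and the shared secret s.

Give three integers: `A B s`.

Answer: 2 17 2

Derivation:
A = 30^4 mod 47  (bits of 4 = 100)
  bit 0 = 1: r = r^2 * 30 mod 47 = 1^2 * 30 = 1*30 = 30
  bit 1 = 0: r = r^2 mod 47 = 30^2 = 7
  bit 2 = 0: r = r^2 mod 47 = 7^2 = 2
  -> A = 2
B = 30^24 mod 47  (bits of 24 = 11000)
  bit 0 = 1: r = r^2 * 30 mod 47 = 1^2 * 30 = 1*30 = 30
  bit 1 = 1: r = r^2 * 30 mod 47 = 30^2 * 30 = 7*30 = 22
  bit 2 = 0: r = r^2 mod 47 = 22^2 = 14
  bit 3 = 0: r = r^2 mod 47 = 14^2 = 8
  bit 4 = 0: r = r^2 mod 47 = 8^2 = 17
  -> B = 17
s = B^a = 17^4 mod 47  (bits of 4 = 100)
  bit 0 = 1: r = r^2 * 17 mod 47 = 1^2 * 17 = 1*17 = 17
  bit 1 = 0: r = r^2 mod 47 = 17^2 = 7
  bit 2 = 0: r = r^2 mod 47 = 7^2 = 2
  -> s = B^a = 2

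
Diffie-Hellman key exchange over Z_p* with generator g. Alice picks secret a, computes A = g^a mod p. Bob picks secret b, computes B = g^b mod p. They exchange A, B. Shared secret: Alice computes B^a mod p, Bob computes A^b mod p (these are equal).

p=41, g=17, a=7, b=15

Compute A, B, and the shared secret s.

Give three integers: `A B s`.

A = 17^7 mod 41  (bits of 7 = 111)
  bit 0 = 1: r = r^2 * 17 mod 41 = 1^2 * 17 = 1*17 = 17
  bit 1 = 1: r = r^2 * 17 mod 41 = 17^2 * 17 = 2*17 = 34
  bit 2 = 1: r = r^2 * 17 mod 41 = 34^2 * 17 = 8*17 = 13
  -> A = 13
B = 17^15 mod 41  (bits of 15 = 1111)
  bit 0 = 1: r = r^2 * 17 mod 41 = 1^2 * 17 = 1*17 = 17
  bit 1 = 1: r = r^2 * 17 mod 41 = 17^2 * 17 = 2*17 = 34
  bit 2 = 1: r = r^2 * 17 mod 41 = 34^2 * 17 = 8*17 = 13
  bit 3 = 1: r = r^2 * 17 mod 41 = 13^2 * 17 = 5*17 = 3
  -> B = 3
s = B^a = 3^7 mod 41  (bits of 7 = 111)
  bit 0 = 1: r = r^2 * 3 mod 41 = 1^2 * 3 = 1*3 = 3
  bit 1 = 1: r = r^2 * 3 mod 41 = 3^2 * 3 = 9*3 = 27
  bit 2 = 1: r = r^2 * 3 mod 41 = 27^2 * 3 = 32*3 = 14
  -> s = B^a = 14

Answer: 13 3 14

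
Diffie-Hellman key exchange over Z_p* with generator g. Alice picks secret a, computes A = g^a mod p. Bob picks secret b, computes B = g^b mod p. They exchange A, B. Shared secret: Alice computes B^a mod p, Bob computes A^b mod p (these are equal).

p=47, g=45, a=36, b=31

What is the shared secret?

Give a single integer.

A = 45^36 mod 47  (bits of 36 = 100100)
  bit 0 = 1: r = r^2 * 45 mod 47 = 1^2 * 45 = 1*45 = 45
  bit 1 = 0: r = r^2 mod 47 = 45^2 = 4
  bit 2 = 0: r = r^2 mod 47 = 4^2 = 16
  bit 3 = 1: r = r^2 * 45 mod 47 = 16^2 * 45 = 21*45 = 5
  bit 4 = 0: r = r^2 mod 47 = 5^2 = 25
  bit 5 = 0: r = r^2 mod 47 = 25^2 = 14
  -> A = 14
B = 45^31 mod 47  (bits of 31 = 11111)
  bit 0 = 1: r = r^2 * 45 mod 47 = 1^2 * 45 = 1*45 = 45
  bit 1 = 1: r = r^2 * 45 mod 47 = 45^2 * 45 = 4*45 = 39
  bit 2 = 1: r = r^2 * 45 mod 47 = 39^2 * 45 = 17*45 = 13
  bit 3 = 1: r = r^2 * 45 mod 47 = 13^2 * 45 = 28*45 = 38
  bit 4 = 1: r = r^2 * 45 mod 47 = 38^2 * 45 = 34*45 = 26
  -> B = 26
s = B^a = 26^36 mod 47  (bits of 36 = 100100)
  bit 0 = 1: r = r^2 * 26 mod 47 = 1^2 * 26 = 1*26 = 26
  bit 1 = 0: r = r^2 mod 47 = 26^2 = 18
  bit 2 = 0: r = r^2 mod 47 = 18^2 = 42
  bit 3 = 1: r = r^2 * 26 mod 47 = 42^2 * 26 = 25*26 = 39
  bit 4 = 0: r = r^2 mod 47 = 39^2 = 17
  bit 5 = 0: r = r^2 mod 47 = 17^2 = 7
  -> s = B^a = 7

Answer: 7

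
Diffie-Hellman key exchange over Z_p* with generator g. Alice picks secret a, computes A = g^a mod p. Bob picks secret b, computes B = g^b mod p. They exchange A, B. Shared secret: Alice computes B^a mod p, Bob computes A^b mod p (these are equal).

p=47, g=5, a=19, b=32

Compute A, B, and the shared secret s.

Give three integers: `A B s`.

A = 5^19 mod 47  (bits of 19 = 10011)
  bit 0 = 1: r = r^2 * 5 mod 47 = 1^2 * 5 = 1*5 = 5
  bit 1 = 0: r = r^2 mod 47 = 5^2 = 25
  bit 2 = 0: r = r^2 mod 47 = 25^2 = 14
  bit 3 = 1: r = r^2 * 5 mod 47 = 14^2 * 5 = 8*5 = 40
  bit 4 = 1: r = r^2 * 5 mod 47 = 40^2 * 5 = 2*5 = 10
  -> A = 10
B = 5^32 mod 47  (bits of 32 = 100000)
  bit 0 = 1: r = r^2 * 5 mod 47 = 1^2 * 5 = 1*5 = 5
  bit 1 = 0: r = r^2 mod 47 = 5^2 = 25
  bit 2 = 0: r = r^2 mod 47 = 25^2 = 14
  bit 3 = 0: r = r^2 mod 47 = 14^2 = 8
  bit 4 = 0: r = r^2 mod 47 = 8^2 = 17
  bit 5 = 0: r = r^2 mod 47 = 17^2 = 7
  -> B = 7
s = B^a = 7^19 mod 47  (bits of 19 = 10011)
  bit 0 = 1: r = r^2 * 7 mod 47 = 1^2 * 7 = 1*7 = 7
  bit 1 = 0: r = r^2 mod 47 = 7^2 = 2
  bit 2 = 0: r = r^2 mod 47 = 2^2 = 4
  bit 3 = 1: r = r^2 * 7 mod 47 = 4^2 * 7 = 16*7 = 18
  bit 4 = 1: r = r^2 * 7 mod 47 = 18^2 * 7 = 42*7 = 12
  -> s = B^a = 12

Answer: 10 7 12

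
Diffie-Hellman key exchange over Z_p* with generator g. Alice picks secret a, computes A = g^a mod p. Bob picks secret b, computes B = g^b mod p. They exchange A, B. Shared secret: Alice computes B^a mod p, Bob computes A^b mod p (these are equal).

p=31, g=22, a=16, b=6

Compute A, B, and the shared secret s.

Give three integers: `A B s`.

Answer: 9 8 8

Derivation:
A = 22^16 mod 31  (bits of 16 = 10000)
  bit 0 = 1: r = r^2 * 22 mod 31 = 1^2 * 22 = 1*22 = 22
  bit 1 = 0: r = r^2 mod 31 = 22^2 = 19
  bit 2 = 0: r = r^2 mod 31 = 19^2 = 20
  bit 3 = 0: r = r^2 mod 31 = 20^2 = 28
  bit 4 = 0: r = r^2 mod 31 = 28^2 = 9
  -> A = 9
B = 22^6 mod 31  (bits of 6 = 110)
  bit 0 = 1: r = r^2 * 22 mod 31 = 1^2 * 22 = 1*22 = 22
  bit 1 = 1: r = r^2 * 22 mod 31 = 22^2 * 22 = 19*22 = 15
  bit 2 = 0: r = r^2 mod 31 = 15^2 = 8
  -> B = 8
s = B^a = 8^16 mod 31  (bits of 16 = 10000)
  bit 0 = 1: r = r^2 * 8 mod 31 = 1^2 * 8 = 1*8 = 8
  bit 1 = 0: r = r^2 mod 31 = 8^2 = 2
  bit 2 = 0: r = r^2 mod 31 = 2^2 = 4
  bit 3 = 0: r = r^2 mod 31 = 4^2 = 16
  bit 4 = 0: r = r^2 mod 31 = 16^2 = 8
  -> s = B^a = 8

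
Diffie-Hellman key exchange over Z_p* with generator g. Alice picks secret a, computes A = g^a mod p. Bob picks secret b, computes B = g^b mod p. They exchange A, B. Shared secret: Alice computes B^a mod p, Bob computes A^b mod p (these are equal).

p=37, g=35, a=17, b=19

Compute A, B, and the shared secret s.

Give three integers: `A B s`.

Answer: 19 2 18

Derivation:
A = 35^17 mod 37  (bits of 17 = 10001)
  bit 0 = 1: r = r^2 * 35 mod 37 = 1^2 * 35 = 1*35 = 35
  bit 1 = 0: r = r^2 mod 37 = 35^2 = 4
  bit 2 = 0: r = r^2 mod 37 = 4^2 = 16
  bit 3 = 0: r = r^2 mod 37 = 16^2 = 34
  bit 4 = 1: r = r^2 * 35 mod 37 = 34^2 * 35 = 9*35 = 19
  -> A = 19
B = 35^19 mod 37  (bits of 19 = 10011)
  bit 0 = 1: r = r^2 * 35 mod 37 = 1^2 * 35 = 1*35 = 35
  bit 1 = 0: r = r^2 mod 37 = 35^2 = 4
  bit 2 = 0: r = r^2 mod 37 = 4^2 = 16
  bit 3 = 1: r = r^2 * 35 mod 37 = 16^2 * 35 = 34*35 = 6
  bit 4 = 1: r = r^2 * 35 mod 37 = 6^2 * 35 = 36*35 = 2
  -> B = 2
s = B^a = 2^17 mod 37  (bits of 17 = 10001)
  bit 0 = 1: r = r^2 * 2 mod 37 = 1^2 * 2 = 1*2 = 2
  bit 1 = 0: r = r^2 mod 37 = 2^2 = 4
  bit 2 = 0: r = r^2 mod 37 = 4^2 = 16
  bit 3 = 0: r = r^2 mod 37 = 16^2 = 34
  bit 4 = 1: r = r^2 * 2 mod 37 = 34^2 * 2 = 9*2 = 18
  -> s = B^a = 18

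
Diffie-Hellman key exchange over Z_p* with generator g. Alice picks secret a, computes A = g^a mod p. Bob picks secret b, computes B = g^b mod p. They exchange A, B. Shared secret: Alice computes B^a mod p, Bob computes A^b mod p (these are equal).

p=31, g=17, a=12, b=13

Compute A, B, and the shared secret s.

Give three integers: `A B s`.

Answer: 2 3 8

Derivation:
A = 17^12 mod 31  (bits of 12 = 1100)
  bit 0 = 1: r = r^2 * 17 mod 31 = 1^2 * 17 = 1*17 = 17
  bit 1 = 1: r = r^2 * 17 mod 31 = 17^2 * 17 = 10*17 = 15
  bit 2 = 0: r = r^2 mod 31 = 15^2 = 8
  bit 3 = 0: r = r^2 mod 31 = 8^2 = 2
  -> A = 2
B = 17^13 mod 31  (bits of 13 = 1101)
  bit 0 = 1: r = r^2 * 17 mod 31 = 1^2 * 17 = 1*17 = 17
  bit 1 = 1: r = r^2 * 17 mod 31 = 17^2 * 17 = 10*17 = 15
  bit 2 = 0: r = r^2 mod 31 = 15^2 = 8
  bit 3 = 1: r = r^2 * 17 mod 31 = 8^2 * 17 = 2*17 = 3
  -> B = 3
s = B^a = 3^12 mod 31  (bits of 12 = 1100)
  bit 0 = 1: r = r^2 * 3 mod 31 = 1^2 * 3 = 1*3 = 3
  bit 1 = 1: r = r^2 * 3 mod 31 = 3^2 * 3 = 9*3 = 27
  bit 2 = 0: r = r^2 mod 31 = 27^2 = 16
  bit 3 = 0: r = r^2 mod 31 = 16^2 = 8
  -> s = B^a = 8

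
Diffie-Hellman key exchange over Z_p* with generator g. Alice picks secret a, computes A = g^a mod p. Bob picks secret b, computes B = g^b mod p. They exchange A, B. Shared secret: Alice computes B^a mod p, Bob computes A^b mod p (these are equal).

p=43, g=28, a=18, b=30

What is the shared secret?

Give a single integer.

Answer: 4

Derivation:
A = 28^18 mod 43  (bits of 18 = 10010)
  bit 0 = 1: r = r^2 * 28 mod 43 = 1^2 * 28 = 1*28 = 28
  bit 1 = 0: r = r^2 mod 43 = 28^2 = 10
  bit 2 = 0: r = r^2 mod 43 = 10^2 = 14
  bit 3 = 1: r = r^2 * 28 mod 43 = 14^2 * 28 = 24*28 = 27
  bit 4 = 0: r = r^2 mod 43 = 27^2 = 41
  -> A = 41
B = 28^30 mod 43  (bits of 30 = 11110)
  bit 0 = 1: r = r^2 * 28 mod 43 = 1^2 * 28 = 1*28 = 28
  bit 1 = 1: r = r^2 * 28 mod 43 = 28^2 * 28 = 10*28 = 22
  bit 2 = 1: r = r^2 * 28 mod 43 = 22^2 * 28 = 11*28 = 7
  bit 3 = 1: r = r^2 * 28 mod 43 = 7^2 * 28 = 6*28 = 39
  bit 4 = 0: r = r^2 mod 43 = 39^2 = 16
  -> B = 16
s = B^a = 16^18 mod 43  (bits of 18 = 10010)
  bit 0 = 1: r = r^2 * 16 mod 43 = 1^2 * 16 = 1*16 = 16
  bit 1 = 0: r = r^2 mod 43 = 16^2 = 41
  bit 2 = 0: r = r^2 mod 43 = 41^2 = 4
  bit 3 = 1: r = r^2 * 16 mod 43 = 4^2 * 16 = 16*16 = 41
  bit 4 = 0: r = r^2 mod 43 = 41^2 = 4
  -> s = B^a = 4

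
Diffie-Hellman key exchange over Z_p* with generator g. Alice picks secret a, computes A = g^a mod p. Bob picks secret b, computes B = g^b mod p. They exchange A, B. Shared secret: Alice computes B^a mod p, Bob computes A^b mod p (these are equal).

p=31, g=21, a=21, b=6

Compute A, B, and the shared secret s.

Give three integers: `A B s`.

A = 21^21 mod 31  (bits of 21 = 10101)
  bit 0 = 1: r = r^2 * 21 mod 31 = 1^2 * 21 = 1*21 = 21
  bit 1 = 0: r = r^2 mod 31 = 21^2 = 7
  bit 2 = 1: r = r^2 * 21 mod 31 = 7^2 * 21 = 18*21 = 6
  bit 3 = 0: r = r^2 mod 31 = 6^2 = 5
  bit 4 = 1: r = r^2 * 21 mod 31 = 5^2 * 21 = 25*21 = 29
  -> A = 29
B = 21^6 mod 31  (bits of 6 = 110)
  bit 0 = 1: r = r^2 * 21 mod 31 = 1^2 * 21 = 1*21 = 21
  bit 1 = 1: r = r^2 * 21 mod 31 = 21^2 * 21 = 7*21 = 23
  bit 2 = 0: r = r^2 mod 31 = 23^2 = 2
  -> B = 2
s = B^a = 2^21 mod 31  (bits of 21 = 10101)
  bit 0 = 1: r = r^2 * 2 mod 31 = 1^2 * 2 = 1*2 = 2
  bit 1 = 0: r = r^2 mod 31 = 2^2 = 4
  bit 2 = 1: r = r^2 * 2 mod 31 = 4^2 * 2 = 16*2 = 1
  bit 3 = 0: r = r^2 mod 31 = 1^2 = 1
  bit 4 = 1: r = r^2 * 2 mod 31 = 1^2 * 2 = 1*2 = 2
  -> s = B^a = 2

Answer: 29 2 2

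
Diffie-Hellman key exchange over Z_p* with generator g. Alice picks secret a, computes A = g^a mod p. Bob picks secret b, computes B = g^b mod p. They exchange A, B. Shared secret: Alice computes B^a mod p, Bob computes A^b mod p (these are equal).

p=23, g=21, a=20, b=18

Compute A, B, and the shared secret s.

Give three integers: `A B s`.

Answer: 6 13 3

Derivation:
A = 21^20 mod 23  (bits of 20 = 10100)
  bit 0 = 1: r = r^2 * 21 mod 23 = 1^2 * 21 = 1*21 = 21
  bit 1 = 0: r = r^2 mod 23 = 21^2 = 4
  bit 2 = 1: r = r^2 * 21 mod 23 = 4^2 * 21 = 16*21 = 14
  bit 3 = 0: r = r^2 mod 23 = 14^2 = 12
  bit 4 = 0: r = r^2 mod 23 = 12^2 = 6
  -> A = 6
B = 21^18 mod 23  (bits of 18 = 10010)
  bit 0 = 1: r = r^2 * 21 mod 23 = 1^2 * 21 = 1*21 = 21
  bit 1 = 0: r = r^2 mod 23 = 21^2 = 4
  bit 2 = 0: r = r^2 mod 23 = 4^2 = 16
  bit 3 = 1: r = r^2 * 21 mod 23 = 16^2 * 21 = 3*21 = 17
  bit 4 = 0: r = r^2 mod 23 = 17^2 = 13
  -> B = 13
s = B^a = 13^20 mod 23  (bits of 20 = 10100)
  bit 0 = 1: r = r^2 * 13 mod 23 = 1^2 * 13 = 1*13 = 13
  bit 1 = 0: r = r^2 mod 23 = 13^2 = 8
  bit 2 = 1: r = r^2 * 13 mod 23 = 8^2 * 13 = 18*13 = 4
  bit 3 = 0: r = r^2 mod 23 = 4^2 = 16
  bit 4 = 0: r = r^2 mod 23 = 16^2 = 3
  -> s = B^a = 3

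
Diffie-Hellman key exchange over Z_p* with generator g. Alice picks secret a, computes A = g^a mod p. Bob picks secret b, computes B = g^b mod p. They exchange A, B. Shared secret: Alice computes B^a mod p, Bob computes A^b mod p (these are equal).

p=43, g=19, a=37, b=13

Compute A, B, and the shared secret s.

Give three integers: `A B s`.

A = 19^37 mod 43  (bits of 37 = 100101)
  bit 0 = 1: r = r^2 * 19 mod 43 = 1^2 * 19 = 1*19 = 19
  bit 1 = 0: r = r^2 mod 43 = 19^2 = 17
  bit 2 = 0: r = r^2 mod 43 = 17^2 = 31
  bit 3 = 1: r = r^2 * 19 mod 43 = 31^2 * 19 = 15*19 = 27
  bit 4 = 0: r = r^2 mod 43 = 27^2 = 41
  bit 5 = 1: r = r^2 * 19 mod 43 = 41^2 * 19 = 4*19 = 33
  -> A = 33
B = 19^13 mod 43  (bits of 13 = 1101)
  bit 0 = 1: r = r^2 * 19 mod 43 = 1^2 * 19 = 1*19 = 19
  bit 1 = 1: r = r^2 * 19 mod 43 = 19^2 * 19 = 17*19 = 22
  bit 2 = 0: r = r^2 mod 43 = 22^2 = 11
  bit 3 = 1: r = r^2 * 19 mod 43 = 11^2 * 19 = 35*19 = 20
  -> B = 20
s = B^a = 20^37 mod 43  (bits of 37 = 100101)
  bit 0 = 1: r = r^2 * 20 mod 43 = 1^2 * 20 = 1*20 = 20
  bit 1 = 0: r = r^2 mod 43 = 20^2 = 13
  bit 2 = 0: r = r^2 mod 43 = 13^2 = 40
  bit 3 = 1: r = r^2 * 20 mod 43 = 40^2 * 20 = 9*20 = 8
  bit 4 = 0: r = r^2 mod 43 = 8^2 = 21
  bit 5 = 1: r = r^2 * 20 mod 43 = 21^2 * 20 = 11*20 = 5
  -> s = B^a = 5

Answer: 33 20 5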